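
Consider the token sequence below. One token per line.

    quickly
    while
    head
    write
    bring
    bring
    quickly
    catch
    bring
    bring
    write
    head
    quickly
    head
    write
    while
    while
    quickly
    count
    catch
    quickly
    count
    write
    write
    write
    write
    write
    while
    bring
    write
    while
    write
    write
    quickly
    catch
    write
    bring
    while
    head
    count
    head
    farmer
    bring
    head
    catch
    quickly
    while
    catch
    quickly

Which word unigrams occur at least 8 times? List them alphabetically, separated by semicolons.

Unigram counts meeting the condition (at least 8 times):
  quickly: 8
  write: 12

quickly; write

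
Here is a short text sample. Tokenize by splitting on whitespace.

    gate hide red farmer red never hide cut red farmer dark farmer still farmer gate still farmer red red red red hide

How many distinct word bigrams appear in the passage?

22 tokens → 21 bigram windows in total.
Repeated bigrams (each contributes count−1 duplicates):
  red red: 3
  farmer red: 2
  red farmer: 2
  still farmer: 2
5 duplicate windows → 21 − 5 = 16 distinct.

16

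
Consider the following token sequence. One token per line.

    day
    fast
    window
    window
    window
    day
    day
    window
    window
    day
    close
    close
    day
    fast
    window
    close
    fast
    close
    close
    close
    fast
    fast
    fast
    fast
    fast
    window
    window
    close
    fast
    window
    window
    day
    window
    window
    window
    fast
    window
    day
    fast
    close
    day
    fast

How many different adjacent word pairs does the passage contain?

42 tokens → 41 bigram windows in total.
Repeated bigrams (each contributes count−1 duplicates):
  window window: 7
  fast window: 5
  day fast: 4
  fast fast: 4
  window day: 4
  close close: 3
  close fast: 3
  close day: 2
  … (3 more repeated)
27 duplicate windows → 41 − 27 = 14 distinct.

14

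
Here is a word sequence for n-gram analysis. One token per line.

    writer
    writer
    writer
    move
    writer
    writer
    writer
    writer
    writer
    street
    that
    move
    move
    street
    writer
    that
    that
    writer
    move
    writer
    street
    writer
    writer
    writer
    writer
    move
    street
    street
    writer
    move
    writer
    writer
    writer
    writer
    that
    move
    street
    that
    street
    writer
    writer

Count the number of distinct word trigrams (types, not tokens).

27

41 tokens → 39 trigram windows in total.
Repeated trigrams (each contributes count−1 duplicates):
  writer writer writer: 8
  writer move writer: 3
  move writer writer: 2
  street writer writer: 2
  writer writer move: 2
12 duplicate windows → 39 − 12 = 27 distinct.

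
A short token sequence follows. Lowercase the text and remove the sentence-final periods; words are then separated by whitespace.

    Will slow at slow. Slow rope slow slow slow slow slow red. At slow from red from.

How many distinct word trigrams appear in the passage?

13

17 tokens → 15 trigram windows in total.
Repeated trigrams (each contributes count−1 duplicates):
  slow slow slow: 3
2 duplicate windows → 15 − 2 = 13 distinct.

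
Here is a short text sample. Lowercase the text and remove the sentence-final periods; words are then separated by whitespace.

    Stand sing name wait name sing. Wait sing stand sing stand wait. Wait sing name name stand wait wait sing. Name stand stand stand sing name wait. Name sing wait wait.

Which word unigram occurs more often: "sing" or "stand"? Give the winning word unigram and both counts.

"sing": 8 occurrences
"stand": 7 occurrences

"sing" (8 vs 7)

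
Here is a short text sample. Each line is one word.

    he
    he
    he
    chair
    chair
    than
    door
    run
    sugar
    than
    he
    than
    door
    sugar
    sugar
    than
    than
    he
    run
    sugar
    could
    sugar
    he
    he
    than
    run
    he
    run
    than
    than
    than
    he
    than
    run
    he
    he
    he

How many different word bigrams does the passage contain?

37 tokens → 36 bigram windows in total.
Repeated bigrams (each contributes count−1 duplicates):
  he he: 5
  he than: 3
  than he: 3
  than than: 3
  he run: 2
  run he: 2
  run sugar: 2
  sugar than: 2
  … (2 more repeated)
16 duplicate windows → 36 − 16 = 20 distinct.

20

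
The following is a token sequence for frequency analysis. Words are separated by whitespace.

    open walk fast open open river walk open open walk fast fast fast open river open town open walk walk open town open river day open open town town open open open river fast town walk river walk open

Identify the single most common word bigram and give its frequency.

Bigram frequencies (highest first):
  open open: 5
  open river: 4
  open walk: 3
  walk open: 3
  open town: 3
  town open: 3
  … (13 more, each ≤ 2)

"open open", 5 times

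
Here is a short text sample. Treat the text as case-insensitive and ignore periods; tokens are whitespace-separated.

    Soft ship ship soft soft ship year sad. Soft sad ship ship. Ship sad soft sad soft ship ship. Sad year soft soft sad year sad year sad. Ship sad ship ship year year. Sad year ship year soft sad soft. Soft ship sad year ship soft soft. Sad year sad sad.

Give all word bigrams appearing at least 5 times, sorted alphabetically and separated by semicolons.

Bigram counts meeting the condition (at least 5 times):
  sad year: 6
  ship ship: 5
  soft sad: 5
  year sad: 5

sad year; ship ship; soft sad; year sad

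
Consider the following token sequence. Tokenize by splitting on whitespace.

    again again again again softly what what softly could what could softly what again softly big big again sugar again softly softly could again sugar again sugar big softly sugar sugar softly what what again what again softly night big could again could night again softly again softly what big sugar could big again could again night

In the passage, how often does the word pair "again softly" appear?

Scanning the 56 overlapping bigram windows for "again softly":
  position 4–5: again softly
  position 14–15: again softly
  position 20–21: again softly
  position 37–38: again softly
  position 45–46: again softly
  position 47–48: again softly

6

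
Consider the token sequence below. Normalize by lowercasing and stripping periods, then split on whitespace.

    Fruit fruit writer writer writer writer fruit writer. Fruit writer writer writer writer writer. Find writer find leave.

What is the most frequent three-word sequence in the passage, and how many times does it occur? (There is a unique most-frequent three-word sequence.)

"writer writer writer", 5 times

Trigram frequencies (highest first):
  writer writer writer: 5
  fruit writer writer: 2
  writer fruit writer: 2
  fruit fruit writer: 1
  writer writer fruit: 1
  fruit writer fruit: 1
  … (4 more, each ≤ 1)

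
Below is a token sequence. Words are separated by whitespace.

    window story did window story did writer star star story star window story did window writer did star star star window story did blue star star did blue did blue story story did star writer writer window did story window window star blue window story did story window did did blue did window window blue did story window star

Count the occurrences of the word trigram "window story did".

5

Scanning the 57 overlapping trigram windows for "window story did":
  position 1–3: window story did
  position 4–6: window story did
  position 12–14: window story did
  position 21–23: window story did
  position 44–46: window story did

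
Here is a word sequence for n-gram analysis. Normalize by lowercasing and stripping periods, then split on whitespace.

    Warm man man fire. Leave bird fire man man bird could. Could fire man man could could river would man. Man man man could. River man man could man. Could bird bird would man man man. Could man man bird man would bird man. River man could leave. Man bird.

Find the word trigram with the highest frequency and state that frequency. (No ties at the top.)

Trigram frequencies (highest first):
  man man could: 4
  man man man: 3
  fire man man: 2
  man man bird: 2
  would man man: 2
  man could man: 2
  … (33 more, each ≤ 1)

"man man could", 4 times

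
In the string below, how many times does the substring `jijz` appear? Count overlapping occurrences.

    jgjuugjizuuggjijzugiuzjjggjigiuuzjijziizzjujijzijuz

Sliding a length-4 window over the 51 characters (48 positions):
  position 14–17: jijz
  position 34–37: jijz
  position 44–47: jijz

3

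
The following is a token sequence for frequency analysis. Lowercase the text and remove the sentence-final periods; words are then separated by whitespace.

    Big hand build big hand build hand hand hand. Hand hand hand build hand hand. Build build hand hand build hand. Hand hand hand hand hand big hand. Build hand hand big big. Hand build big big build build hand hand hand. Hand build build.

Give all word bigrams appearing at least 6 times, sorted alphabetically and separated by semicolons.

build hand; hand build; hand hand

Bigram counts meeting the condition (at least 6 times):
  build hand: 6
  hand build: 8
  hand hand: 16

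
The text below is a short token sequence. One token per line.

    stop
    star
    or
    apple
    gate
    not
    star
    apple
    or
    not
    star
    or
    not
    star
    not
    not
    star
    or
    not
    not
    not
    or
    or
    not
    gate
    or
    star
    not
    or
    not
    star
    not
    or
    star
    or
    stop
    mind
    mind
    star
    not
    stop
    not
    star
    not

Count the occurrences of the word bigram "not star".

6

Scanning the 43 overlapping bigram windows for "not star":
  position 6–7: not star
  position 10–11: not star
  position 13–14: not star
  position 16–17: not star
  position 30–31: not star
  position 42–43: not star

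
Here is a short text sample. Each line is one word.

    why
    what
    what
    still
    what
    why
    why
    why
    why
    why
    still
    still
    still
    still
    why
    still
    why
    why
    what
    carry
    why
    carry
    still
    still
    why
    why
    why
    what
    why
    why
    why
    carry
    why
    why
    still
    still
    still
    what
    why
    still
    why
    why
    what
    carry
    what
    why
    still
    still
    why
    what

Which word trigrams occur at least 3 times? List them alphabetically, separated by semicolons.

Trigram counts meeting the condition (at least 3 times):
  still still still: 3
  still still why: 3
  still why why: 3
  why still still: 3
  why why what: 3
  why why why: 5

still still still; still still why; still why why; why still still; why why what; why why why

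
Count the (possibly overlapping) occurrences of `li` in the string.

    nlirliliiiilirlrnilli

5

Sliding a length-2 window over the 21 characters (20 positions):
  position 2–3: li
  position 5–6: li
  position 7–8: li
  position 12–13: li
  position 20–21: li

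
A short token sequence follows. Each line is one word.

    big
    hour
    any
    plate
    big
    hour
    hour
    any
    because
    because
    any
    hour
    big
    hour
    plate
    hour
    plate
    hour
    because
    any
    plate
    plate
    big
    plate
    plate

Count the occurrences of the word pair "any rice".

0

Scanning the 24 overlapping bigram windows for "any rice":
  (none found)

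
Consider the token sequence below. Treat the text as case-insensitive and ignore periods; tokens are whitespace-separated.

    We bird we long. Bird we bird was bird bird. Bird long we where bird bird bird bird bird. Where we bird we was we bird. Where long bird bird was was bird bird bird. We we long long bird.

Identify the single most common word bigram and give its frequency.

"bird bird", 9 times

Bigram frequencies (highest first):
  bird bird: 9
  we bird: 4
  bird we: 4
  long bird: 3
  we long: 2
  bird was: 2
  … (13 more, each ≤ 2)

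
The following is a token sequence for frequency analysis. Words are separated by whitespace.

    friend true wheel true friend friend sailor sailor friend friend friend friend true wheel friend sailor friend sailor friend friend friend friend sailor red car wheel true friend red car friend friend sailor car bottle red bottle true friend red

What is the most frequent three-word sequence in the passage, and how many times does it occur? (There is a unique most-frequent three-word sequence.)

"friend friend friend", 4 times

Trigram frequencies (highest first):
  friend friend friend: 4
  friend friend sailor: 3
  friend true wheel: 2
  wheel true friend: 2
  sailor friend friend: 2
  friend sailor friend: 2
  … (22 more, each ≤ 2)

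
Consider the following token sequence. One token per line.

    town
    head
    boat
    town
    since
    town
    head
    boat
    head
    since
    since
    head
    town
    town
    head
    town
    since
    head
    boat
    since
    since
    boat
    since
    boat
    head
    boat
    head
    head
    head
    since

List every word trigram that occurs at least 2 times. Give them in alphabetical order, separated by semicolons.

head boat head; town head boat

Trigram counts meeting the condition (at least 2 times):
  head boat head: 2
  town head boat: 2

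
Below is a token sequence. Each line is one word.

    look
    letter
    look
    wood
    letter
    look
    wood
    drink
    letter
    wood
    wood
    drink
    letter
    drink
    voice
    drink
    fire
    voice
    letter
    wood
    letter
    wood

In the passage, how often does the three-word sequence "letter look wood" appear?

Scanning the 20 overlapping trigram windows for "letter look wood":
  position 2–4: letter look wood
  position 5–7: letter look wood

2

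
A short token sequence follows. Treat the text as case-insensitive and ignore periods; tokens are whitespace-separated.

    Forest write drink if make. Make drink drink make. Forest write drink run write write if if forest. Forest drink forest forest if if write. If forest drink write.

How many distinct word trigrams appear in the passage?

29 tokens → 27 trigram windows in total.
Repeated trigrams (each contributes count−1 duplicates):
  forest write drink: 2
1 duplicate windows → 27 − 1 = 26 distinct.

26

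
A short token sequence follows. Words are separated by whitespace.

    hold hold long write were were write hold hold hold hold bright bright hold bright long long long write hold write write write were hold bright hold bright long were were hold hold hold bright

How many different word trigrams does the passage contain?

28

35 tokens → 33 trigram windows in total.
Repeated trigrams (each contributes count−1 duplicates):
  hold hold hold: 3
  bright hold bright: 2
  hold bright long: 2
  hold hold bright: 2
5 duplicate windows → 33 − 5 = 28 distinct.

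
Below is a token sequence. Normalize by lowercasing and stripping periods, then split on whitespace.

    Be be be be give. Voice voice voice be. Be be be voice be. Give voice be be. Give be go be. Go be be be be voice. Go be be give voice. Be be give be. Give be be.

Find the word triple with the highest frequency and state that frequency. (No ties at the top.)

"be be be", 6 times

Trigram frequencies (highest first):
  be be be: 6
  be be give: 4
  be give voice: 3
  voice be be: 3
  be give be: 3
  be be voice: 2
  … (14 more, each ≤ 2)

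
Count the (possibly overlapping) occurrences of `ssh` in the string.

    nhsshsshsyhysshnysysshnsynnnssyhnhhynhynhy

Sliding a length-3 window over the 42 characters (40 positions):
  position 3–5: ssh
  position 6–8: ssh
  position 13–15: ssh
  position 20–22: ssh

4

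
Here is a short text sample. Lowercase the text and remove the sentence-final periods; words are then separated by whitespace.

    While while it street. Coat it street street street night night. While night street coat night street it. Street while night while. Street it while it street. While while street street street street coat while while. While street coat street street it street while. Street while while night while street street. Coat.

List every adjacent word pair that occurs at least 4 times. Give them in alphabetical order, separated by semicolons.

Bigram counts meeting the condition (at least 4 times):
  it street: 5
  street coat: 5
  street street: 7
  street while: 4
  while street: 5
  while while: 5

it street; street coat; street street; street while; while street; while while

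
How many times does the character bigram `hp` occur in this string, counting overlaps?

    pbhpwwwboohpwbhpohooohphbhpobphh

5

Sliding a length-2 window over the 32 characters (31 positions):
  position 3–4: hp
  position 11–12: hp
  position 15–16: hp
  position 22–23: hp
  position 26–27: hp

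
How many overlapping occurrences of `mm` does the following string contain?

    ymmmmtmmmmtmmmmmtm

10

Sliding a length-2 window over the 18 characters (17 positions):
  position 2–3: mm
  position 3–4: mm
  position 4–5: mm
  position 7–8: mm
  position 8–9: mm
  position 9–10: mm
  position 12–13: mm
  position 13–14: mm
  position 14–15: mm
  position 15–16: mm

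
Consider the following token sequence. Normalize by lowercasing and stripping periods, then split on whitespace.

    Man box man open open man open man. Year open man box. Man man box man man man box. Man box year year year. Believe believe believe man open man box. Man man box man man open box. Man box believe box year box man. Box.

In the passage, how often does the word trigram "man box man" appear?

Scanning the 44 overlapping trigram windows for "man box man":
  position 1–3: man box man
  position 11–13: man box man
  position 14–16: man box man
  position 18–20: man box man
  position 30–32: man box man
  position 33–35: man box man

6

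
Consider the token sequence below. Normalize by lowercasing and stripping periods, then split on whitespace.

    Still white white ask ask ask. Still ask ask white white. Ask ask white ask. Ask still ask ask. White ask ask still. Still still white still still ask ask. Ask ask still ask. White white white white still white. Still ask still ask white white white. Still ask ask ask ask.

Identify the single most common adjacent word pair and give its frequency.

"ask ask", 13 times

Bigram frequencies (highest first):
  ask ask: 13
  white white: 7
  still ask: 7
  ask still: 5
  ask white: 5
  white ask: 4
  … (3 more, each ≤ 4)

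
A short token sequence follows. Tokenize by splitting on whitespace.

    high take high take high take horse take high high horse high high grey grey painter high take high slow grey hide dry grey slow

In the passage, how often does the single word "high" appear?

Scanning the 25 tokens for "high":
  position 1: high
  position 3: high
  position 5: high
  position 9: high
  position 10: high
  position 12: high
  position 13: high
  position 17: high
  position 19: high

9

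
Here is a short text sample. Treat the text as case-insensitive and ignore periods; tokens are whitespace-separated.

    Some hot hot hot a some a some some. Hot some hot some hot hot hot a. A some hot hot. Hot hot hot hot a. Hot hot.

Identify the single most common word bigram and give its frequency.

Bigram frequencies (highest first):
  hot hot: 10
  some hot: 5
  hot a: 3
  a some: 3
  hot some: 2
  some a: 1
  … (3 more, each ≤ 1)

"hot hot", 10 times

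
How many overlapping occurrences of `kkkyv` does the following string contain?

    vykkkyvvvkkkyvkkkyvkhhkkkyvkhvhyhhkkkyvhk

Sliding a length-5 window over the 41 characters (37 positions):
  position 3–7: kkkyv
  position 10–14: kkkyv
  position 15–19: kkkyv
  position 23–27: kkkyv
  position 35–39: kkkyv

5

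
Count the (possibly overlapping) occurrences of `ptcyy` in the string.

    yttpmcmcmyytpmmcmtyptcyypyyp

Sliding a length-5 window over the 28 characters (24 positions):
  position 20–24: ptcyy

1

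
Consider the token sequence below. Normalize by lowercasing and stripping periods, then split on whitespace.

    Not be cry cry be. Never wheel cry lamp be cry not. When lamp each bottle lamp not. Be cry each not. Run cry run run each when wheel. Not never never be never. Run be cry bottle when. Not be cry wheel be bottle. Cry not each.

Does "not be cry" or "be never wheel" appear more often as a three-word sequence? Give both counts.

"not be cry" (3 vs 1)

"not be cry": 3 occurrences
"be never wheel": 1 occurrence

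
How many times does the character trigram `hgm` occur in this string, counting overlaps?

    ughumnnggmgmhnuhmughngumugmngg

0

Sliding a length-3 window over the 30 characters (28 positions):
  (no match at any position)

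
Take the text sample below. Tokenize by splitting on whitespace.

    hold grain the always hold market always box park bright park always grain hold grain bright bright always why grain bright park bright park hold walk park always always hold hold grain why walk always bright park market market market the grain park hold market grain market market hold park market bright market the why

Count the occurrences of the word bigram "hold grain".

Scanning the 54 overlapping bigram windows for "hold grain":
  position 1–2: hold grain
  position 14–15: hold grain
  position 31–32: hold grain

3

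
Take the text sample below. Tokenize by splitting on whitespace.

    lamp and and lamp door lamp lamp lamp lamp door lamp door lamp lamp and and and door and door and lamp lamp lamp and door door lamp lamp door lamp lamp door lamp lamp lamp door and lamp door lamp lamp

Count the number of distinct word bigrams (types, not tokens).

9

42 tokens → 41 bigram windows in total.
Repeated bigrams (each contributes count−1 duplicates):
  lamp lamp: 11
  door lamp: 7
  lamp door: 7
  and and: 3
  and door: 3
  and lamp: 3
  door and: 3
  lamp and: 3
32 duplicate windows → 41 − 32 = 9 distinct.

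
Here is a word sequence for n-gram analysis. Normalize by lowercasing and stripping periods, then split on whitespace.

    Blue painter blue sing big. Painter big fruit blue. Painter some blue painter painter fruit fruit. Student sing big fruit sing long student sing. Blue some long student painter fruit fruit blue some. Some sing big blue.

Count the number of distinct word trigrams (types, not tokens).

37 tokens → 35 trigram windows in total.
Repeated trigrams (each contributes count−1 duplicates):
  painter fruit fruit: 2
1 duplicate windows → 35 − 1 = 34 distinct.

34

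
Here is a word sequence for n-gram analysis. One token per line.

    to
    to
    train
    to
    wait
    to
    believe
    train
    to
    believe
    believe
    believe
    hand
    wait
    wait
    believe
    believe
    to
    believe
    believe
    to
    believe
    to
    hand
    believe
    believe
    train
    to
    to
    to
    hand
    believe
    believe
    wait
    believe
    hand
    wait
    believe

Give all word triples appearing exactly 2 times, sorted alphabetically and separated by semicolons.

Trigram counts meeting the condition (exactly 2 times):
  believe believe to: 2
  believe hand wait: 2
  believe to believe: 2
  believe train to: 2
  hand believe believe: 2
  to believe believe: 2
  to hand believe: 2

believe believe to; believe hand wait; believe to believe; believe train to; hand believe believe; to believe believe; to hand believe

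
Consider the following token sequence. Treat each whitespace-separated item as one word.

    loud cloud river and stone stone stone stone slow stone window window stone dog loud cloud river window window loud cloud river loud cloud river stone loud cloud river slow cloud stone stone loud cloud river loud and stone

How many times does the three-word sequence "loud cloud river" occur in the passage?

Scanning the 37 overlapping trigram windows for "loud cloud river":
  position 1–3: loud cloud river
  position 15–17: loud cloud river
  position 20–22: loud cloud river
  position 23–25: loud cloud river
  position 27–29: loud cloud river
  position 34–36: loud cloud river

6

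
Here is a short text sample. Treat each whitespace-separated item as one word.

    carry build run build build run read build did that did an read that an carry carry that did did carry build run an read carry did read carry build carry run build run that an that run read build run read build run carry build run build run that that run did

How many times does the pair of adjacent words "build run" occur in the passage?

Scanning the 52 overlapping bigram windows for "build run":
  position 2–3: build run
  position 5–6: build run
  position 22–23: build run
  position 33–34: build run
  position 40–41: build run
  position 43–44: build run
  position 46–47: build run
  position 48–49: build run

8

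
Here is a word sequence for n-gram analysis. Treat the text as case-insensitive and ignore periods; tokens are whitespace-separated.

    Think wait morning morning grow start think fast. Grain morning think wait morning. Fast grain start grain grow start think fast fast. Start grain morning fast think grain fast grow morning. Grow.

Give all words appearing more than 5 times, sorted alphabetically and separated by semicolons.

Unigram counts meeting the condition (more than 5 times):
  fast: 6
  morning: 6

fast; morning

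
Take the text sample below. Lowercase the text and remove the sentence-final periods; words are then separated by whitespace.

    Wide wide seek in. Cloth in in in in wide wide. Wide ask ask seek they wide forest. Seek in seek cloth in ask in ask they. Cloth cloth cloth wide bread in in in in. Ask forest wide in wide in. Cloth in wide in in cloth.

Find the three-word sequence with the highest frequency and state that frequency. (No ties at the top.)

Trigram frequencies (highest first):
  in in in: 4
  in cloth in: 2
  in wide in: 2
  wide wide seek: 1
  wide seek in: 1
  seek in cloth: 1
  … (35 more, each ≤ 1)

"in in in", 4 times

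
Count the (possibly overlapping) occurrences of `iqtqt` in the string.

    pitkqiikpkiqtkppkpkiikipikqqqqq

0

Sliding a length-5 window over the 31 characters (27 positions):
  (no match at any position)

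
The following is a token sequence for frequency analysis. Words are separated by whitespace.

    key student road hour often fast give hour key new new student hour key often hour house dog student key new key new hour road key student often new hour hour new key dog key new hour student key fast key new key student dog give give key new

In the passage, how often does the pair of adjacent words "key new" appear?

Scanning the 48 overlapping bigram windows for "key new":
  position 9–10: key new
  position 20–21: key new
  position 22–23: key new
  position 35–36: key new
  position 41–42: key new
  position 48–49: key new

6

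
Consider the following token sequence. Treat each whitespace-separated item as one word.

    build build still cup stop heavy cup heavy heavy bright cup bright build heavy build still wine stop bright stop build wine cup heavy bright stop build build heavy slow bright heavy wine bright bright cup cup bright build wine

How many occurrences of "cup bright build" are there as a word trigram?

Scanning the 38 overlapping trigram windows for "cup bright build":
  position 11–13: cup bright build
  position 37–39: cup bright build

2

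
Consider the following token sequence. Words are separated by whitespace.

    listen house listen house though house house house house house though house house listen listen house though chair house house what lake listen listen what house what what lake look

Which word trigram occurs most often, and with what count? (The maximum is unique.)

"house house house", 3 times

Trigram frequencies (highest first):
  house house house: 3
  listen house though: 2
  house though house: 2
  though house house: 2
  listen house listen: 1
  house listen house: 1
  … (17 more, each ≤ 1)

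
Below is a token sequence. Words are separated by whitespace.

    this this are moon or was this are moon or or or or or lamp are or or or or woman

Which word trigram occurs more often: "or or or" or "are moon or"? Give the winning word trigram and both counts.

"or or or": 5 occurrences
"are moon or": 2 occurrences

"or or or" (5 vs 2)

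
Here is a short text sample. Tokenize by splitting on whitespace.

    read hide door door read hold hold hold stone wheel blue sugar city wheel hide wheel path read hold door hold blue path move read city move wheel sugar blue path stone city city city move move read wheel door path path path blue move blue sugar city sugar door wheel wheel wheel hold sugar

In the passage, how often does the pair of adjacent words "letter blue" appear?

0

Scanning the 54 overlapping bigram windows for "letter blue":
  (none found)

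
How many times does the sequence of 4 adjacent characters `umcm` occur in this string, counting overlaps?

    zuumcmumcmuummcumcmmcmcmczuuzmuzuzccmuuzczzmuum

Sliding a length-4 window over the 47 characters (44 positions):
  position 3–6: umcm
  position 7–10: umcm
  position 16–19: umcm

3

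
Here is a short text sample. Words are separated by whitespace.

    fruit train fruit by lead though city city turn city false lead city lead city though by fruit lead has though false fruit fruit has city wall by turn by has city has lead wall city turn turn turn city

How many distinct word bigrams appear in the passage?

34

40 tokens → 39 bigram windows in total.
Repeated bigrams (each contributes count−1 duplicates):
  city turn: 2
  has city: 2
  lead city: 2
  turn city: 2
  turn turn: 2
5 duplicate windows → 39 − 5 = 34 distinct.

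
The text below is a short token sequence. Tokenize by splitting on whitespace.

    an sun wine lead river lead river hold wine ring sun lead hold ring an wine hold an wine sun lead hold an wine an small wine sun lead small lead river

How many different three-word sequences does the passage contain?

32 tokens → 30 trigram windows in total.
Repeated trigrams (each contributes count−1 duplicates):
  hold an wine: 2
  sun lead hold: 2
  wine sun lead: 2
3 duplicate windows → 30 − 3 = 27 distinct.

27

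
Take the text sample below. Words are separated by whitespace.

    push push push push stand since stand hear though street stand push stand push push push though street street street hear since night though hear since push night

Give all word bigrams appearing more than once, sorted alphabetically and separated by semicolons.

Bigram counts meeting the condition (more than once):
  hear since: 2
  push push: 5
  push stand: 2
  stand push: 2
  street street: 2
  though street: 2

hear since; push push; push stand; stand push; street street; though street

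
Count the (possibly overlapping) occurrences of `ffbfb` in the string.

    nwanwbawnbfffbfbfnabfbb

Sliding a length-5 window over the 23 characters (19 positions):
  position 12–16: ffbfb

1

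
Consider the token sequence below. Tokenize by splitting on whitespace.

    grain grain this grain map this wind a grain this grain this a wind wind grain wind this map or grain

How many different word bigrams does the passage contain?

17

21 tokens → 20 bigram windows in total.
Repeated bigrams (each contributes count−1 duplicates):
  grain this: 3
  this grain: 2
3 duplicate windows → 20 − 3 = 17 distinct.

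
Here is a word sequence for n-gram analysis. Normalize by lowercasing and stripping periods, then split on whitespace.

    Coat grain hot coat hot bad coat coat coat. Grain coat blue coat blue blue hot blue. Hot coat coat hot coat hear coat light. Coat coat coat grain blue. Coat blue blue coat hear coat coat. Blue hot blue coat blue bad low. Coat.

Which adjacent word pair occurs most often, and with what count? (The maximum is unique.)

Bigram frequencies (highest first):
  coat coat: 6
  coat blue: 5
  blue coat: 4
  coat grain: 3
  hot coat: 3
  blue hot: 3
  … (15 more, each ≤ 2)

"coat coat", 6 times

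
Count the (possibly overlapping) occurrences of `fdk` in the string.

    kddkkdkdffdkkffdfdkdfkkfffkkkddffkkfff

2

Sliding a length-3 window over the 38 characters (36 positions):
  position 10–12: fdk
  position 17–19: fdk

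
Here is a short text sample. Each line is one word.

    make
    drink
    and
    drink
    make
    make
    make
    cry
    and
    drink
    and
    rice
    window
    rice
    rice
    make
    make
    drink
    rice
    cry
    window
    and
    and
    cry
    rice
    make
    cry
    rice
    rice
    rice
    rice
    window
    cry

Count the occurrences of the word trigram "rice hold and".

Scanning the 31 overlapping trigram windows for "rice hold and":
  (none found)

0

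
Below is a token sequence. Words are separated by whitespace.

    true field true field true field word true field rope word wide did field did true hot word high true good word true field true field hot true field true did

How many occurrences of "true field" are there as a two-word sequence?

Scanning the 30 overlapping bigram windows for "true field":
  position 1–2: true field
  position 3–4: true field
  position 5–6: true field
  position 8–9: true field
  position 23–24: true field
  position 25–26: true field
  position 28–29: true field

7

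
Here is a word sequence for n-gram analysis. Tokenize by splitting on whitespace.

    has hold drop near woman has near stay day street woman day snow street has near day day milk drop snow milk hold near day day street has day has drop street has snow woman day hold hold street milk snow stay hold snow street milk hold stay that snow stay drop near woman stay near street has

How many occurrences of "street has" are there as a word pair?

4

Scanning the 57 overlapping bigram windows for "street has":
  position 14–15: street has
  position 27–28: street has
  position 32–33: street has
  position 57–58: street has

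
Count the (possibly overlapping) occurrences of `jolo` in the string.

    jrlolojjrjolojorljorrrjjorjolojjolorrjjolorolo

Sliding a length-4 window over the 46 characters (43 positions):
  position 10–13: jolo
  position 27–30: jolo
  position 32–35: jolo
  position 39–42: jolo

4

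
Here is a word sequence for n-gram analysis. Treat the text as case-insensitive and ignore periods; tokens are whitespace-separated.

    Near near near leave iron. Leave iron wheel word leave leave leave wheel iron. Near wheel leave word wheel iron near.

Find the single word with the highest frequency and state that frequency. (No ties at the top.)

Unigram frequencies (highest first):
  leave: 6
  near: 5
  iron: 4
  wheel: 4
  word: 2

"leave", 6 times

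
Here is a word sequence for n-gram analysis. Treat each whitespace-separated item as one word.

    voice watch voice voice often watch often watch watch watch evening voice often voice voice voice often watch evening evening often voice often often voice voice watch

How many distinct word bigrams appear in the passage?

27 tokens → 26 bigram windows in total.
Repeated bigrams (each contributes count−1 duplicates):
  voice often: 4
  voice voice: 4
  often voice: 3
  often watch: 3
  voice watch: 2
  watch evening: 2
  watch watch: 2
13 duplicate windows → 26 − 13 = 13 distinct.

13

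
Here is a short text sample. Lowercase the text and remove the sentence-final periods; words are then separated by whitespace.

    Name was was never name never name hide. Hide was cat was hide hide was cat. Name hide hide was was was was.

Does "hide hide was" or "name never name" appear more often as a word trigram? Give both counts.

"hide hide was": 3 occurrences
"name never name": 1 occurrence

"hide hide was" (3 vs 1)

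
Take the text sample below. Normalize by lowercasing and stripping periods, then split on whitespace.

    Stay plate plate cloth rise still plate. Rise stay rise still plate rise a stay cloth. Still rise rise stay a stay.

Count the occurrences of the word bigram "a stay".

2

Scanning the 21 overlapping bigram windows for "a stay":
  position 14–15: a stay
  position 21–22: a stay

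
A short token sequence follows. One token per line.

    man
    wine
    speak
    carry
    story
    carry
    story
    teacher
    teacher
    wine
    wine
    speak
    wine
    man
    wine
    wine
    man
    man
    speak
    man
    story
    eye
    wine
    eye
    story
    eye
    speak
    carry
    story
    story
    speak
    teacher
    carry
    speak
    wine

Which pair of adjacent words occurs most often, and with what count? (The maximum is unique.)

"carry story", 3 times

Bigram frequencies (highest first):
  carry story: 3
  man wine: 2
  wine speak: 2
  speak carry: 2
  wine wine: 2
  speak wine: 2
  … (19 more, each ≤ 2)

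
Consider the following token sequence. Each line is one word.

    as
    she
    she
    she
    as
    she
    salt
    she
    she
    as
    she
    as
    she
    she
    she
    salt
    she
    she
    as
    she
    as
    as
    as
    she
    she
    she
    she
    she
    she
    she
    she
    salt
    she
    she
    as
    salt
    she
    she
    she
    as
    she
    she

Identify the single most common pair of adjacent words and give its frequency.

Bigram frequencies (highest first):
  she she: 17
  as she: 7
  she as: 7
  salt she: 4
  she salt: 3
  as as: 2
  … (1 more, each ≤ 1)

"she she", 17 times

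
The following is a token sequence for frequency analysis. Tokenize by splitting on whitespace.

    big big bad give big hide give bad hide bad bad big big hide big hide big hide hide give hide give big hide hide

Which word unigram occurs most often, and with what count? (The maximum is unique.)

Unigram frequencies (highest first):
  hide: 9
  big: 8
  bad: 4
  give: 4

"hide", 9 times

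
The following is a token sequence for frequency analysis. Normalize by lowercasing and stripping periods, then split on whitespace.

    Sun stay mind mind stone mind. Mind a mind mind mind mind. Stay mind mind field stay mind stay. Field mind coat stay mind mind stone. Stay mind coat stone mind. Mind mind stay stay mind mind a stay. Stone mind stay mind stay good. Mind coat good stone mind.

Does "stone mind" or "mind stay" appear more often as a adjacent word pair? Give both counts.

"stone mind": 4 occurrences
"mind stay": 5 occurrences

"mind stay" (5 vs 4)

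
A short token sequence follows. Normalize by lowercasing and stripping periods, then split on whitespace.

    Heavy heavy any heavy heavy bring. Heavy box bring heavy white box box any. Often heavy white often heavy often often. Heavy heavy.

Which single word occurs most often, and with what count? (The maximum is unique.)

"heavy", 10 times

Unigram frequencies (highest first):
  heavy: 10
  often: 4
  box: 3
  any: 2
  bring: 2
  white: 2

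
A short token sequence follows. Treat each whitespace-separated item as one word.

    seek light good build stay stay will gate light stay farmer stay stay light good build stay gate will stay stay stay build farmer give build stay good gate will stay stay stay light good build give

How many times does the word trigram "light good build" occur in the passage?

Scanning the 35 overlapping trigram windows for "light good build":
  position 2–4: light good build
  position 14–16: light good build
  position 34–36: light good build

3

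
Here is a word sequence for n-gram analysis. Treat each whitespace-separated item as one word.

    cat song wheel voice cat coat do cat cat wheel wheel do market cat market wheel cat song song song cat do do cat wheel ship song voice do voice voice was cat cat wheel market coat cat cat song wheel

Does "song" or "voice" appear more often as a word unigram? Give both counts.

"song" (6 vs 4)

"song": 6 occurrences
"voice": 4 occurrences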